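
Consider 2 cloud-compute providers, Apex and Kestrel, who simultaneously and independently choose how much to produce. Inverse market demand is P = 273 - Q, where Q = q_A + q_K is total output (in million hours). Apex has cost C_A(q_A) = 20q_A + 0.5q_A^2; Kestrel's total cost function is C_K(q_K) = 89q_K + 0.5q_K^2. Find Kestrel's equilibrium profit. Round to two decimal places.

2095.34

Apex's profit: π_A = (273 - Q)q_A - (20q_A + (1/2)q_A²). Setting ∂π_A/∂q_A = 0: 253 - 3q_A - (q_K) = 0.
Kestrel's first-order condition: 184 - 3q_K - (q_A) = 0.
Rearranging gives the reaction functions q_A = (253 - q_K)/3 and q_K = (184 - q_A)/3.
Substituting one into the other gives q_A = 575/8 and q_K = 299/8.
Price P = 273 - 437/4 = 655/4.
Kestrel's profit: (655/4)·(299/8) - 89·(299/8) - (1/2)(299/8)² = 2095.3359.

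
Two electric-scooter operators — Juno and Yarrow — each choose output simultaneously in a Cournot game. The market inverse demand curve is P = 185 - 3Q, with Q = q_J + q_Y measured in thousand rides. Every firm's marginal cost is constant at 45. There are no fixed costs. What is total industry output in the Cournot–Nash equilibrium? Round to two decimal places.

31.11

Each firm earns π_i = (185 - 3Q)q_i - 45q_i.
Setting ∂π_i/∂q_i = 0 with rivals' quantities fixed: 140 - 6q_i - 3q_j = 0.
By symmetry each firm produces the same amount; substituting q_j = q_i yields q_i = 140/9.
Total output Q = 140/9 + 140/9 = 280/9.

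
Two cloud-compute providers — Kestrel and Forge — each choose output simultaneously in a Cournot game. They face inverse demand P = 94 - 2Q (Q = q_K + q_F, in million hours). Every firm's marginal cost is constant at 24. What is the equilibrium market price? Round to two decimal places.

A representative firm's profit is π_i = q_i(94 - 2Q) - 24q_i.
First-order condition (treating rivals' output as given): 70 - 4q_i - 2q_j = 0.
With identical firms every q_j equals q_i, so q_j = q_i and 70 = 6q_i, giving q_i = 35/3.
Total output Q = 70/3, so price P = 94 - 2·(70/3) = 142/3.

47.33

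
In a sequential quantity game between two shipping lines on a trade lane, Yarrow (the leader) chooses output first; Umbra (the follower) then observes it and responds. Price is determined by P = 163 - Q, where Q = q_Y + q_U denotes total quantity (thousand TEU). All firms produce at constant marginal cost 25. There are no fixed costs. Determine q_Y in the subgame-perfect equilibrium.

The follower Umbra best-responds to any q_Y: π_U = (163 - Q)q_U - 25q_U.
Follower FOC: 138 - q_Y - 2q_U = 0, so q_U(q_Y) = (138 - q_Y)/2.
Yarrow substitutes q_U(q_Y) into its own profit: π_Y = q_Y(163 - q_Y - (138 - q_Y)/2) - 25q_Y = (94 - (1/2)q_Y)q_Y - 25q_Y.
Maximising: ∂π_Y/∂q_Y = 69 - q_Y = 0, giving q_Y = 69.
Then q_U = (138 - 69)/2 = 69/2.

69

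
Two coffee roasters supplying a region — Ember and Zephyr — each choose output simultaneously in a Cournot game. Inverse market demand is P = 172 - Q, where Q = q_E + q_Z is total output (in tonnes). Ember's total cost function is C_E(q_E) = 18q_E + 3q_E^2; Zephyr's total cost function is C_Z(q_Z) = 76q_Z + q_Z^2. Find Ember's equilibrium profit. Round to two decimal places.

1125.49

Ember's profit: π_E = (172 - Q)q_E - (18q_E + 3q_E²). Setting ∂π_E/∂q_E = 0: 154 - 8q_E - (q_Z) = 0.
Zephyr's profit: π_Z = (172 - Q)q_Z - (76q_Z + q_Z²). Setting ∂π_Z/∂q_Z = 0: 96 - 4q_Z - (q_E) = 0.
Best responses: q_E = (154 - q_Z)/8, q_Z = (96 - q_E)/4.
Solving the pair: q_E = 520/31, q_Z = 614/31.
Price P = 172 - 1134/31 = 135.4194.
Ember's profit: 135.4194·(520/31) - 18·(520/31) - 3(520/31)² = 1125.4943.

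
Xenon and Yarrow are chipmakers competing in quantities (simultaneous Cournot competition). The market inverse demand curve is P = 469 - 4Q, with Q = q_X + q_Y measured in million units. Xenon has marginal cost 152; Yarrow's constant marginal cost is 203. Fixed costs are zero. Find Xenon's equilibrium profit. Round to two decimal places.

3761.78

Xenon's profit: π_X = (469 - 4Q)q_X - (152q_X). Setting ∂π_X/∂q_X = 0: 317 - 8q_X - 4(q_Y) = 0.
Yarrow's profit: π_Y = (469 - 4Q)q_Y - (203q_Y). Setting ∂π_Y/∂q_Y = 0: 266 - 8q_Y - 4(q_X) = 0.
Rearranging gives the reaction functions q_X = (317 - 4q_Y)/8 and q_Y = (266 - 4q_X)/8.
Solving the pair: q_X = 92/3, q_Y = 215/12.
Price P = 469 - 4·(583/12) = 824/3.
Xenon's profit: (824/3 - 152)·(92/3) = 3761.7778.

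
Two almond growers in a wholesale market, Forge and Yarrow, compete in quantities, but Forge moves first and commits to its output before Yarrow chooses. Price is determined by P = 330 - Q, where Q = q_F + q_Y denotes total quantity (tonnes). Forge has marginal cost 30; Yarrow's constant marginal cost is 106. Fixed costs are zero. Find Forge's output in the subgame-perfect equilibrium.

The follower Yarrow best-responds to any q_F: π_Y = (330 - Q)q_Y - 106q_Y.
∂π_Y/∂q_Y = 224 - q_F - 2q_Y = 0 gives the reaction function q_Y = (224 - q_F)/2.
Forge substitutes q_Y(q_F) into its own profit: π_F = q_F(330 - q_F - (224 - q_F)/2) - 30q_F = (218 - (1/2)q_F)q_F - 30q_F.
The leader's first-order condition 188 - q_F = 0 yields q_F = 188.
Then q_Y = (224 - 188)/2 = 18.

188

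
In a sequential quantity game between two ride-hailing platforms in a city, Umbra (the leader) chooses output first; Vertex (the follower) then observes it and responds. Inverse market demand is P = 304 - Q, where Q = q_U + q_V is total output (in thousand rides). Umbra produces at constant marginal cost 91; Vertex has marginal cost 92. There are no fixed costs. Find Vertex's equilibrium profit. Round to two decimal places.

2756.25

Solve by backward induction. Given q_U, the follower Vertex maximises π_V = (304 - q_U - q_V)q_V - 92q_V.
Follower FOC: 212 - q_U - 2q_V = 0, so q_V(q_U) = (212 - q_U)/2.
Umbra substitutes q_V(q_U) into its own profit: π_U = q_U(304 - q_U - (212 - q_U)/2) - 91q_U = (198 - (1/2)q_U)q_U - 91q_U.
Leader FOC: 107 - q_U = 0, so q_U = 107.
Then q_V = (212 - 107)/2 = 105/2.
Price P = 304 - 319/2 = 289/2.
Vertex's profit: (289/2 - 92)·(105/2) = 2756.2500.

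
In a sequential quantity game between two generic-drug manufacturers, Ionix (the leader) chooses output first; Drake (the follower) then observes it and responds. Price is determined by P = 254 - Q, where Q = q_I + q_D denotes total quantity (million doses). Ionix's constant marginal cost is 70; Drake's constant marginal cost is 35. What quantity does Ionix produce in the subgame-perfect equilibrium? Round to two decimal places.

The follower Drake best-responds to any q_I: π_D = (254 - Q)q_D - 35q_D.
Setting the follower's marginal profit to zero, 219 - q_I - 2q_D = 0, i.e. q_D = (219 - q_I)/2.
The leader anticipates this reaction. Substituting into P = 254 - Q gives P = 289/2 - (1/2)q_I, so π_I = (289/2 - (1/2)q_I)q_I - 70q_I.
The leader's first-order condition 149/2 - q_I = 0 yields q_I = 149/2.
Then q_D = (219 - 149/2)/2 = 289/4.

74.50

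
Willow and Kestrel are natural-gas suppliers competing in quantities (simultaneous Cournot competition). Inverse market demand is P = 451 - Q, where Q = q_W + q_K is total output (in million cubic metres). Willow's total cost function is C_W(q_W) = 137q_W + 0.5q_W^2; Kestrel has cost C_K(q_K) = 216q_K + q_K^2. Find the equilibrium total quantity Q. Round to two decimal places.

128.36

Willow's profit: π_W = (451 - Q)q_W - (137q_W + (1/2)q_W²). Setting ∂π_W/∂q_W = 0: 314 - 3q_W - (q_K) = 0.
Kestrel's first-order condition: 235 - 4q_K - (q_W) = 0.
Best responses: q_W = (314 - q_K)/3, q_K = (235 - q_W)/4.
Substituting one into the other gives q_W = 1021/11 and q_K = 391/11.
Total output Q = 1021/11 + 391/11 = 1412/11.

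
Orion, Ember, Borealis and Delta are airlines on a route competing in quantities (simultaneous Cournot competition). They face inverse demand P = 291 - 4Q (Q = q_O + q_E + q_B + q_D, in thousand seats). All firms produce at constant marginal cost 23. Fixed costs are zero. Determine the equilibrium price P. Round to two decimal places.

A representative firm's profit is π_i = q_i(291 - 4Q) - 23q_i.
Setting ∂π_i/∂q_i = 0 with rivals' quantities fixed: 268 - 8q_i - 4·Σ_{j≠i} q_j = 0.
With identical firms every q_j equals q_i, so Σ_{j≠i} q_j = 3q_i and 268 = 20q_i, giving q_i = 67/5.
Total output Q = 268/5, so price P = 291 - 4·(268/5) = 383/5.

76.60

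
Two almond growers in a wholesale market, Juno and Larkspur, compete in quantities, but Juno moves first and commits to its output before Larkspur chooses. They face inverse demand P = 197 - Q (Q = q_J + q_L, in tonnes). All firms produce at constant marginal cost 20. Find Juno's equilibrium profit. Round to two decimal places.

3916.13

The follower Larkspur best-responds to any q_J: π_L = (197 - Q)q_L - 20q_L.
Setting the follower's marginal profit to zero, 177 - q_J - 2q_L = 0, i.e. q_L = (177 - q_J)/2.
Juno substitutes q_L(q_J) into its own profit: π_J = q_J(197 - q_J - (177 - q_J)/2) - 20q_J = (217/2 - (1/2)q_J)q_J - 20q_J.
Maximising: ∂π_J/∂q_J = 177/2 - q_J = 0, giving q_J = 177/2.
Then q_L = (177 - 177/2)/2 = 177/4.
Price P = 197 - 531/4 = 257/4.
Juno's profit: (257/4 - 20)·(177/2) = 3916.1250.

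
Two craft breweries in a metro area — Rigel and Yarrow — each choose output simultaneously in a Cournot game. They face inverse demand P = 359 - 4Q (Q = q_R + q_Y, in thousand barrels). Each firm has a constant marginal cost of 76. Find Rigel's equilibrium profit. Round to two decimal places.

2224.69

Each firm earns π_i = (359 - 4Q)q_i - 76q_i.
First-order condition (treating rivals' output as given): 283 - 8q_i - 4q_j = 0.
By symmetry each firm produces the same amount; substituting q_j = q_i yields q_i = 283/12.
Price P = 359 - 4·(283/6) = 511/3.
Rigel's profit: (511/3 - 76)·(283/12) = 2224.6944.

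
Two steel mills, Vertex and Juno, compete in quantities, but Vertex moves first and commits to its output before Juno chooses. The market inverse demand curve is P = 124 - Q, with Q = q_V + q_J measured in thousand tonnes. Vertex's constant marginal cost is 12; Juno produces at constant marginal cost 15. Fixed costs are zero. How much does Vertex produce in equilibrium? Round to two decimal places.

57.50

Solve by backward induction. Given q_V, the follower Juno maximises π_J = (124 - q_V - q_J)q_J - 15q_J.
Follower FOC: 109 - q_V - 2q_J = 0, so q_J(q_V) = (109 - q_V)/2.
Vertex substitutes q_J(q_V) into its own profit: π_V = q_V(124 - q_V - (109 - q_V)/2) - 12q_V = (139/2 - (1/2)q_V)q_V - 12q_V.
The leader's first-order condition 115/2 - q_V = 0 yields q_V = 115/2.
Then q_J = (109 - 115/2)/2 = 103/4.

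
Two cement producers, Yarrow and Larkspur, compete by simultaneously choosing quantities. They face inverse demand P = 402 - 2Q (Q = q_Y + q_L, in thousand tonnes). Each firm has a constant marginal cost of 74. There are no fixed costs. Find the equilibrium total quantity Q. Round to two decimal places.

A representative firm's profit is π_i = q_i(402 - 2Q) - 74q_i.
First-order condition (treating rivals' output as given): 328 - 4q_i - 2q_j = 0.
With identical firms every q_j equals q_i, so q_j = q_i and 328 = 6q_i, giving q_i = 164/3.
Total output Q = 164/3 + 164/3 = 328/3.

109.33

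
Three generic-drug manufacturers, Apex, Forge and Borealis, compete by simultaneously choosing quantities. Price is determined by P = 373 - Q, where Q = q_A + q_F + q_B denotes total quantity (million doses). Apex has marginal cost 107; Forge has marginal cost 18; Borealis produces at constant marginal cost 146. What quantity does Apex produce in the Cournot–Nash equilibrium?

Apex's profit: π_A = (373 - Q)q_A - (107q_A). Setting ∂π_A/∂q_A = 0: 266 - 2q_A - (q_F + q_B) = 0.
Forge's profit: π_F = (373 - Q)q_F - (18q_F). Setting ∂π_F/∂q_F = 0: 355 - 2q_F - (q_A + q_B) = 0.
Borealis's first-order condition: 227 - 2q_B - (q_A + q_F) = 0.
Summing all 3 equations gives 848 − 4Q = 0, hence Q = 212.
Back-substituting: q_A = (266 − 212) = 54, q_F = (355 − 212) = 143, q_B = (227 − 212) = 15.

54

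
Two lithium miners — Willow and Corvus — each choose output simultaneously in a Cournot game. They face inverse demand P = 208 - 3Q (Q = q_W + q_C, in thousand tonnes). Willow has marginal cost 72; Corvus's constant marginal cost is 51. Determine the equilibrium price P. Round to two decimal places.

Willow's profit: π_W = (208 - 3Q)q_W - (72q_W). Setting ∂π_W/∂q_W = 0: 136 - 6q_W - 3(q_C) = 0.
Corvus's profit: π_C = (208 - 3Q)q_C - (51q_C). Setting ∂π_C/∂q_C = 0: 157 - 6q_C - 3(q_W) = 0.
So q_W = (136 - 3q_C)/6 and q_C = (157 - 3q_W)/6.
Substituting one into the other gives q_W = 115/9 and q_C = 178/9.
Total output Q = 293/9, so price P = 208 - 3·(293/9) = 331/3.

110.33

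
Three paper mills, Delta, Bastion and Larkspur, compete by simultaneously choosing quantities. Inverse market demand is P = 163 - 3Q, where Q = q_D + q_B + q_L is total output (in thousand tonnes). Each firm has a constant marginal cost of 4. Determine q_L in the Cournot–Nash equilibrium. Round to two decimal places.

Each firm earns π_i = (163 - 3Q)q_i - 4q_i.
First-order condition (treating rivals' output as given): 159 - 6q_i - 3·Σ_{j≠i} q_j = 0.
With identical firms every q_j equals q_i, so Σ_{j≠i} q_j = 2q_i and 159 = 12q_i, giving q_i = 53/4.

13.25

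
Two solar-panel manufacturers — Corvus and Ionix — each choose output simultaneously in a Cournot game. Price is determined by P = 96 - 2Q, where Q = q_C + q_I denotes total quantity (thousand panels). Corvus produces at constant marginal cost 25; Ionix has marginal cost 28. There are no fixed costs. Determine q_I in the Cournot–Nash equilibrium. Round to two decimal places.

Corvus's profit: π_C = (96 - 2Q)q_C - (25q_C). Setting ∂π_C/∂q_C = 0: 71 - 4q_C - 2(q_I) = 0.
Ionix's first-order condition: 68 - 4q_I - 2(q_C) = 0.
Best responses: q_C = (71 - 2q_I)/4, q_I = (68 - 2q_C)/4.
Substituting one into the other gives q_C = 37/3 and q_I = 65/6.

10.83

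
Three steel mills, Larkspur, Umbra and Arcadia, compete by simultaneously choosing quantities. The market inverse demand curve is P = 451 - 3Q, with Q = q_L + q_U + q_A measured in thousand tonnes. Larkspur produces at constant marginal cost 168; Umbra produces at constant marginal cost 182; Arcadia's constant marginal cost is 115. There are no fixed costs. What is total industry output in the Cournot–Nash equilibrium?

Larkspur's profit: π_L = (451 - 3Q)q_L - (168q_L). Setting ∂π_L/∂q_L = 0: 283 - 6q_L - 3(q_U + q_A) = 0.
Umbra's profit: π_U = (451 - 3Q)q_U - (182q_U). Setting ∂π_U/∂q_U = 0: 269 - 6q_U - 3(q_L + q_A) = 0.
Arcadia's profit: π_A = (451 - 3Q)q_A - (115q_A). Setting ∂π_A/∂q_A = 0: 336 - 6q_A - 3(q_L + q_U) = 0.
Summing all 3 equations gives 888 − 12Q = 0, hence Q = 74.
Back-substituting: q_L = (283 − 222)/3 = 61/3, q_U = (269 − 222)/3 = 47/3, q_A = (336 − 222)/3 = 38.
Total output Q = 61/3 + 47/3 + 38 = 74.

74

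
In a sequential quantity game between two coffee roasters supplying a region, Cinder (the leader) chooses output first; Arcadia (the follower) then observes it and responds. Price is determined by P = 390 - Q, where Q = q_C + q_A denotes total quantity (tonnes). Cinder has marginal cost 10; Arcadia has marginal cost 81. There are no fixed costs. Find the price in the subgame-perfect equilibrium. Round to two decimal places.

Solve by backward induction. Given q_C, the follower Arcadia maximises π_A = (390 - q_C - q_A)q_A - 81q_A.
Follower FOC: 309 - q_C - 2q_A = 0, so q_A(q_C) = (309 - q_C)/2.
The leader anticipates this reaction. Substituting into P = 390 - Q gives P = 471/2 - (1/2)q_C, so π_C = (471/2 - (1/2)q_C)q_C - 10q_C.
The leader's first-order condition 451/2 - q_C = 0 yields q_C = 451/2.
Then q_A = (309 - 451/2)/2 = 167/4.
Total output Q = 1069/4, so price P = 390 - 1069/4 = 491/4.

122.75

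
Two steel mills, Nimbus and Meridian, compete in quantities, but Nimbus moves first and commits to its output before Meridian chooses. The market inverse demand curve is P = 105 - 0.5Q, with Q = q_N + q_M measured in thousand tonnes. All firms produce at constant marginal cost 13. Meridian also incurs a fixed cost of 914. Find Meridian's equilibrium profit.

144

The follower Meridian best-responds to any q_N: π_M = (105 - 0.5Q)q_M - 13q_M.
∂π_M/∂q_M = 92 - (1/2)q_N - q_M = 0 gives the reaction function q_M = (92 - (1/2)q_N).
Nimbus substitutes q_M(q_N) into its own profit: π_N = q_N(105 - (1/2)q_N - (92 - (1/2)q_N)/2) - 13q_N = (59 - (1/4)q_N)q_N - 13q_N.
The leader's first-order condition 46 - (1/2)q_N = 0 yields q_N = 92.
Then q_M = (92 - (1/2)·92) = 46.
Price P = 105 - (1/2)·138 = 36.
Meridian's profit: (36 - 13)·46 - 914 = 144.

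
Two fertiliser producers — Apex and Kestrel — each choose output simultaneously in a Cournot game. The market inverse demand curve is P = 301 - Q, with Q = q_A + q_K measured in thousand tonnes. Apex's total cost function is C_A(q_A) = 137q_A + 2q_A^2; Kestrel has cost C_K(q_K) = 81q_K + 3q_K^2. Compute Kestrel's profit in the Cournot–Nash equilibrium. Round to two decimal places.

2419.80

Apex's profit: π_A = (301 - Q)q_A - (137q_A + 2q_A²). Setting ∂π_A/∂q_A = 0: 164 - 6q_A - (q_K) = 0.
Kestrel's first-order condition: 220 - 8q_K - (q_A) = 0.
Best responses: q_A = (164 - q_K)/6, q_K = (220 - q_A)/8.
Solving the pair: q_A = 1092/47, q_K = 1156/47.
Price P = 301 - 47.8298 = 253.1702.
Kestrel's profit: 253.1702·(1156/47) - 81·(1156/47) - 3(1156/47)² = 2419.8026.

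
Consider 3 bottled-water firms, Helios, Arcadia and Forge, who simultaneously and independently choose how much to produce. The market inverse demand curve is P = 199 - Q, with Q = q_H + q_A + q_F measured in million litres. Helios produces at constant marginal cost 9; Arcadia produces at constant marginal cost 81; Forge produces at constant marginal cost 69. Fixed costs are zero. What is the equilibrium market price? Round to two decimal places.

89.50

Helios's profit: π_H = (199 - Q)q_H - (9q_H). Setting ∂π_H/∂q_H = 0: 190 - 2q_H - (q_A + q_F) = 0.
Arcadia's first-order condition: 118 - 2q_A - (q_H + q_F) = 0.
Forge's first-order condition: 130 - 2q_F - (q_H + q_A) = 0.
Summing all 3 equations gives 438 − 4Q = 0, hence Q = 219/2.
Back-substituting: q_H = (190 − 219/2) = 161/2, q_A = (118 − 219/2) = 17/2, q_F = (130 − 219/2) = 41/2.
Total output Q = 219/2, so price P = 199 - 219/2 = 179/2.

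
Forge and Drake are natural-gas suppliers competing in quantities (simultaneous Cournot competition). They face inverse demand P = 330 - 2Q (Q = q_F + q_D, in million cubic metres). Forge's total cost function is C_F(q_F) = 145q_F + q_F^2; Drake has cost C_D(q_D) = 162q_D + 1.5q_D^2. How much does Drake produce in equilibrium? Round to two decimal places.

16.79

Forge's profit: π_F = (330 - 2Q)q_F - (145q_F + q_F²). Setting ∂π_F/∂q_F = 0: 185 - 6q_F - 2(q_D) = 0.
Drake's profit: π_D = (330 - 2Q)q_D - (162q_D + (3/2)q_D²). Setting ∂π_D/∂q_D = 0: 168 - 7q_D - 2(q_F) = 0.
So q_F = (185 - 2q_D)/6 and q_D = (168 - 2q_F)/7.
Substituting one into the other gives q_F = 959/38 and q_D = 319/19.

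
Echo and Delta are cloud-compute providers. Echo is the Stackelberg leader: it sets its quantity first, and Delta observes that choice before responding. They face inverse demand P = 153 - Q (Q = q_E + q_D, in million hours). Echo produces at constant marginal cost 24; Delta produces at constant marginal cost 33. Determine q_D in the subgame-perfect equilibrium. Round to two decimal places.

Solve by backward induction. Given q_E, the follower Delta maximises π_D = (153 - q_E - q_D)q_D - 33q_D.
Setting the follower's marginal profit to zero, 120 - q_E - 2q_D = 0, i.e. q_D = (120 - q_E)/2.
The leader anticipates this reaction. Substituting into P = 153 - Q gives P = 93 - (1/2)q_E, so π_E = (93 - (1/2)q_E)q_E - 24q_E.
Leader FOC: 69 - q_E = 0, so q_E = 69.
Then q_D = (120 - 69)/2 = 51/2.

25.50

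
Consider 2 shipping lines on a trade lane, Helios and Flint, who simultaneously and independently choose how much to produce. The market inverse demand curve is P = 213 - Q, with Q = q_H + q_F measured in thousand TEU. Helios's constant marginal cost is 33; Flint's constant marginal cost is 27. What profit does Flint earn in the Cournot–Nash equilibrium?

Helios's profit: π_H = (213 - Q)q_H - (33q_H). Setting ∂π_H/∂q_H = 0: 180 - 2q_H - (q_F) = 0.
Flint's first-order condition: 186 - 2q_F - (q_H) = 0.
Rearranging gives the reaction functions q_H = (180 - q_F)/2 and q_F = (186 - q_H)/2.
Solving the pair: q_H = 58, q_F = 64.
Price P = 213 - 122 = 91.
Flint's profit: (91 - 27)·64 = 4096.

4096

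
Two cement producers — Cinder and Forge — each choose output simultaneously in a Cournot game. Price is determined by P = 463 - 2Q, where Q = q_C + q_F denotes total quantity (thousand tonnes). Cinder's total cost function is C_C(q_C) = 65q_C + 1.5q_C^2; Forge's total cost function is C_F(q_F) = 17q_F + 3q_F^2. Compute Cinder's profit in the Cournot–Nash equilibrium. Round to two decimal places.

7661.87

Cinder's profit: π_C = (463 - 2Q)q_C - (65q_C + (3/2)q_C²). Setting ∂π_C/∂q_C = 0: 398 - 7q_C - 2(q_F) = 0.
Forge's profit: π_F = (463 - 2Q)q_F - (17q_F + 3q_F²). Setting ∂π_F/∂q_F = 0: 446 - 10q_F - 2(q_C) = 0.
Rearranging gives the reaction functions q_C = (398 - 2q_F)/7 and q_F = (446 - 2q_C)/10.
Solving the pair: q_C = 1544/33, q_F = 1163/33.
Price P = 463 - 2·82.0303 = 298.9394.
Cinder's profit: 298.9394·(1544/33) - 65·(1544/33) - (3/2)(1544/33)² = 7661.8696.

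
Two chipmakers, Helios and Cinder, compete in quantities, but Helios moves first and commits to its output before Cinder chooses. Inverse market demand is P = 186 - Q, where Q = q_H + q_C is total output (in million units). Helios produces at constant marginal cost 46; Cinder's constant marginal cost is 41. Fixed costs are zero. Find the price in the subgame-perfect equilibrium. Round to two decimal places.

The follower Cinder best-responds to any q_H: π_C = (186 - Q)q_C - 41q_C.
Setting the follower's marginal profit to zero, 145 - q_H - 2q_C = 0, i.e. q_C = (145 - q_H)/2.
Helios substitutes q_C(q_H) into its own profit: π_H = q_H(186 - q_H - (145 - q_H)/2) - 46q_H = (227/2 - (1/2)q_H)q_H - 46q_H.
Leader FOC: 135/2 - q_H = 0, so q_H = 135/2.
Then q_C = (145 - 135/2)/2 = 155/4.
Total output Q = 425/4, so price P = 186 - 425/4 = 319/4.

79.75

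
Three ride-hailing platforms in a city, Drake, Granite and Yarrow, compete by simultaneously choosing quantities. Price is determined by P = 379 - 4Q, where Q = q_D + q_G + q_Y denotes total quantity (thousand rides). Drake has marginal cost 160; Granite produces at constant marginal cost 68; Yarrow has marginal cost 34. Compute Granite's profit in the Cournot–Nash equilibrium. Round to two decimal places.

2127.52

Drake's profit: π_D = (379 - 4Q)q_D - (160q_D). Setting ∂π_D/∂q_D = 0: 219 - 8q_D - 4(q_G + q_Y) = 0.
Granite's first-order condition: 311 - 8q_G - 4(q_D + q_Y) = 0.
Yarrow's first-order condition: 345 - 8q_Y - 4(q_D + q_G) = 0.
Adding the 3 first-order conditions: 875 − 16Q = 0, so Q = 875/16.
Back-substituting: q_D = (219 − 875/4)/4 = 1/16, q_G = (311 − 875/4)/4 = 369/16, q_Y = (345 − 875/4)/4 = 505/16.
Price P = 379 - 4·(875/16) = 641/4.
Granite's profit: (641/4 - 68)·(369/16) = 2127.5156.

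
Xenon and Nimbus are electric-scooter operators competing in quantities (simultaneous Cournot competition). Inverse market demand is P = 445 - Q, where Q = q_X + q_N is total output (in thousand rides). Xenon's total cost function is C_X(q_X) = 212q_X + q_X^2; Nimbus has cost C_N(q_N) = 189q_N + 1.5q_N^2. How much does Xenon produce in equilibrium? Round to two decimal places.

Xenon's profit: π_X = (445 - Q)q_X - (212q_X + q_X²). Setting ∂π_X/∂q_X = 0: 233 - 4q_X - (q_N) = 0.
Nimbus's first-order condition: 256 - 5q_N - (q_X) = 0.
So q_X = (233 - q_N)/4 and q_N = (256 - q_X)/5.
Substituting one into the other gives q_X = 909/19 and q_N = 791/19.

47.84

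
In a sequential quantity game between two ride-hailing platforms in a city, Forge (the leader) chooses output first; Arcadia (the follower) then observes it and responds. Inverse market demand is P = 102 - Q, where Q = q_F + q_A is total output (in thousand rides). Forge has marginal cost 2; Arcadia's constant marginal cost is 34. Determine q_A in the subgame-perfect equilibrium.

1

Solve by backward induction. Given q_F, the follower Arcadia maximises π_A = (102 - q_F - q_A)q_A - 34q_A.
Setting the follower's marginal profit to zero, 68 - q_F - 2q_A = 0, i.e. q_A = (68 - q_F)/2.
Forge substitutes q_A(q_F) into its own profit: π_F = q_F(102 - q_F - (68 - q_F)/2) - 2q_F = (68 - (1/2)q_F)q_F - 2q_F.
The leader's first-order condition 66 - q_F = 0 yields q_F = 66.
Then q_A = (68 - 66)/2 = 1.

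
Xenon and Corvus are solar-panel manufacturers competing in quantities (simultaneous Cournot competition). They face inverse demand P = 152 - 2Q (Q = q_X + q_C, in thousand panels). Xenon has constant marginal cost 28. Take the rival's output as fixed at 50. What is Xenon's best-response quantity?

6

With the rival's output fixed at 50, Xenon's profit is π_X = (152 - 2·50 - 2q_X)q_X - (28q_X) = (52 - 2q_X)q_X - (28q_X).
∂π_X/∂q_X = 24 - 4q_X = 0, so q_X = 6.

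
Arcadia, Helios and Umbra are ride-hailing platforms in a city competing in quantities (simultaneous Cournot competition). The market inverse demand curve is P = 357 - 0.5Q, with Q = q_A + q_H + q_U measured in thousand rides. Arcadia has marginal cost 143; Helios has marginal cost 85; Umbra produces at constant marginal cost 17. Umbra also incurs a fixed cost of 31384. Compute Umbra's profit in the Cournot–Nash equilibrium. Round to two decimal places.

Arcadia's profit: π_A = (357 - 0.5Q)q_A - (143q_A). Setting ∂π_A/∂q_A = 0: 214 - q_A - (1/2)(q_H + q_U) = 0.
Helios's first-order condition: 272 - q_H - (1/2)(q_A + q_U) = 0.
Umbra's profit: π_U = (357 - 0.5Q)q_U - (17q_U). Setting ∂π_U/∂q_U = 0: 340 - q_U - (1/2)(q_A + q_H) = 0.
Summing all 3 equations gives 826 − 2Q = 0, hence Q = 413.
Back-substituting: q_A = (214 − 413/2)/(1/2) = 15, q_H = (272 − 413/2)/(1/2) = 131, q_U = (340 − 413/2)/(1/2) = 267.
Price P = 357 - (1/2)·413 = 301/2.
Umbra's profit: (301/2 - 17)·267 - 31384 = 4260.5000.

4260.50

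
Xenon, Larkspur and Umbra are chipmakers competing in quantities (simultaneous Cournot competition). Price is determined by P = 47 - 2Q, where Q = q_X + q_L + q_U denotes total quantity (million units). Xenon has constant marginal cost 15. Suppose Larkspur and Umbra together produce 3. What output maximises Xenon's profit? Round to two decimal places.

With rivals' combined output fixed at 3, Xenon's profit is π_X = (47 - 2·3 - 2q_X)q_X - (15q_X) = (41 - 2q_X)q_X - (15q_X).
∂π_X/∂q_X = 26 - 4q_X = 0, so q_X = 13/2.

6.50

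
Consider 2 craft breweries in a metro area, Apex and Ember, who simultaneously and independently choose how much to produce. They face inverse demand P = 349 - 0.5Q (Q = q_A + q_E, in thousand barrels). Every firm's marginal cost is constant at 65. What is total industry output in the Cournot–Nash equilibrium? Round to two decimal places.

Each firm earns π_i = (349 - 0.5Q)q_i - 65q_i.
Setting ∂π_i/∂q_i = 0 with rivals' quantities fixed: 284 - q_i - (1/2)q_j = 0.
With identical firms every q_j equals q_i, so q_j = q_i and 284 = (3/2)q_i, giving q_i = 568/3.
Total output Q = 568/3 + 568/3 = 1136/3.

378.67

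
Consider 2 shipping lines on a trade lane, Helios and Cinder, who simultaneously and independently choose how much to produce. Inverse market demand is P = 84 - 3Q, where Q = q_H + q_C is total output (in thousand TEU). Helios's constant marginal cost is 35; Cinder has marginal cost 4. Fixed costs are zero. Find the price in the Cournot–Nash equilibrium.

Helios's profit: π_H = (84 - 3Q)q_H - (35q_H). Setting ∂π_H/∂q_H = 0: 49 - 6q_H - 3(q_C) = 0.
Cinder's first-order condition: 80 - 6q_C - 3(q_H) = 0.
So q_H = (49 - 3q_C)/6 and q_C = (80 - 3q_H)/6.
Solving the pair: q_H = 2, q_C = 37/3.
Total output Q = 43/3, so price P = 84 - 3·(43/3) = 41.

41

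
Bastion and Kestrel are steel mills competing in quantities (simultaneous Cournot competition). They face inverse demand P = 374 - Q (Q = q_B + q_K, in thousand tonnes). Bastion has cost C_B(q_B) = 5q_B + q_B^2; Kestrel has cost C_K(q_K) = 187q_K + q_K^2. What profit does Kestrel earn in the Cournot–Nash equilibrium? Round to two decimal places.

1276.81

Bastion's profit: π_B = (374 - Q)q_B - (5q_B + q_B²). Setting ∂π_B/∂q_B = 0: 369 - 4q_B - (q_K) = 0.
Kestrel's profit: π_K = (374 - Q)q_K - (187q_K + q_K²). Setting ∂π_K/∂q_K = 0: 187 - 4q_K - (q_B) = 0.
Best responses: q_B = (369 - q_K)/4, q_K = (187 - q_B)/4.
Solving the pair: q_B = 1289/15, q_K = 379/15.
Price P = 374 - 556/5 = 1314/5.
Kestrel's profit: (1314/5)·(379/15) - 187·(379/15) - (379/15)² = 1276.8089.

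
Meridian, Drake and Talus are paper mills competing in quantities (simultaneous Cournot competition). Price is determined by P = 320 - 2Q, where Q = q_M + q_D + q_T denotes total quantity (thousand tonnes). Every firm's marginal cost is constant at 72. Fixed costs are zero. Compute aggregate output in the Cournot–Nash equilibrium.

93

Each firm earns π_i = (320 - 2Q)q_i - 72q_i.
Setting ∂π_i/∂q_i = 0 with rivals' quantities fixed: 248 - 4q_i - 2·Σ_{j≠i} q_j = 0.
With identical firms every q_j equals q_i, so Σ_{j≠i} q_j = 2q_i and 248 = 8q_i, giving q_i = 31.
Total output Q = 31 + 31 + 31 = 93.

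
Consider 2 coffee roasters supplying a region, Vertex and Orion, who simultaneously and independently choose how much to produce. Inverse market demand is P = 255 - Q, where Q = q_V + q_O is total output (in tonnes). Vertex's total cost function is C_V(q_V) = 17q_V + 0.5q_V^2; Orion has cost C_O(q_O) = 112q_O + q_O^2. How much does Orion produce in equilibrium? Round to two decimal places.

17.36

Vertex's profit: π_V = (255 - Q)q_V - (17q_V + (1/2)q_V²). Setting ∂π_V/∂q_V = 0: 238 - 3q_V - (q_O) = 0.
Orion's first-order condition: 143 - 4q_O - (q_V) = 0.
So q_V = (238 - q_O)/3 and q_O = (143 - q_V)/4.
Solving the pair: q_V = 809/11, q_O = 191/11.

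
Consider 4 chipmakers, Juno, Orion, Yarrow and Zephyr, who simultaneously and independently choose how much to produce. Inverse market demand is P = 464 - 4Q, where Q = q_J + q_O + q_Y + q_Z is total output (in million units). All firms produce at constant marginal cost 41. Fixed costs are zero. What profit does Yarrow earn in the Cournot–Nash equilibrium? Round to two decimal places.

Each firm earns π_i = (464 - 4Q)q_i - 41q_i.
First-order condition (treating rivals' output as given): 423 - 8q_i - 4·Σ_{j≠i} q_j = 0.
By symmetry each firm produces the same amount; substituting Σ_{j≠i} q_j = 3q_i yields q_i = 423/20.
Price P = 464 - 4·(423/5) = 628/5.
Yarrow's profit: (628/5 - 41)·(423/20) = 1789.2900.

1789.29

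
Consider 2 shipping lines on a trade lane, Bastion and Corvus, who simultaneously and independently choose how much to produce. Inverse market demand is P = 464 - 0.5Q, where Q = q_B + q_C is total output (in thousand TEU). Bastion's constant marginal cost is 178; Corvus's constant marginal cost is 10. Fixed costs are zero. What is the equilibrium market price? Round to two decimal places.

Bastion's profit: π_B = (464 - 0.5Q)q_B - (178q_B). Setting ∂π_B/∂q_B = 0: 286 - q_B - (1/2)(q_C) = 0.
Corvus's first-order condition: 454 - q_C - (1/2)(q_B) = 0.
Rearranging gives the reaction functions q_B = (286 - (1/2)q_C) and q_C = (454 - (1/2)q_B).
Substituting one into the other gives q_B = 236/3 and q_C = 1244/3.
Total output Q = 1480/3, so price P = 464 - (1/2)·(1480/3) = 652/3.

217.33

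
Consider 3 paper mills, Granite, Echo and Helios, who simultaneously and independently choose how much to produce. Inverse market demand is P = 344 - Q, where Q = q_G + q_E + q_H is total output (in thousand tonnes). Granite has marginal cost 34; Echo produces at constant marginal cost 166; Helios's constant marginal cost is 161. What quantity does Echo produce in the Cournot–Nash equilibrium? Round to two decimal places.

10.25

Granite's profit: π_G = (344 - Q)q_G - (34q_G). Setting ∂π_G/∂q_G = 0: 310 - 2q_G - (q_E + q_H) = 0.
Echo's profit: π_E = (344 - Q)q_E - (166q_E). Setting ∂π_E/∂q_E = 0: 178 - 2q_E - (q_G + q_H) = 0.
Helios's first-order condition: 183 - 2q_H - (q_G + q_E) = 0.
Summing all 3 equations gives 671 − 4Q = 0, hence Q = 671/4.
Back-substituting: q_G = (310 − 671/4) = 569/4, q_E = (178 − 671/4) = 41/4, q_H = (183 − 671/4) = 61/4.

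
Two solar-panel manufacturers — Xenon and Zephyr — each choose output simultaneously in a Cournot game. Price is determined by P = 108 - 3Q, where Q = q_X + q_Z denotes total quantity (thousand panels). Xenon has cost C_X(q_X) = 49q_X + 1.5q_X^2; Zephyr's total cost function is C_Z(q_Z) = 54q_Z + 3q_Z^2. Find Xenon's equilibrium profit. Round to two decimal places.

136.88

Xenon's profit: π_X = (108 - 3Q)q_X - (49q_X + (3/2)q_X²). Setting ∂π_X/∂q_X = 0: 59 - 9q_X - 3(q_Z) = 0.
Zephyr's first-order condition: 54 - 12q_Z - 3(q_X) = 0.
Rearranging gives the reaction functions q_X = (59 - 3q_Z)/9 and q_Z = (54 - 3q_X)/12.
Substituting one into the other gives q_X = 182/33 and q_Z = 103/33.
Price P = 108 - 3·(95/11) = 903/11.
Xenon's profit: (903/11)·(182/33) - 49·(182/33) - (3/2)(182/33)² = 136.8760.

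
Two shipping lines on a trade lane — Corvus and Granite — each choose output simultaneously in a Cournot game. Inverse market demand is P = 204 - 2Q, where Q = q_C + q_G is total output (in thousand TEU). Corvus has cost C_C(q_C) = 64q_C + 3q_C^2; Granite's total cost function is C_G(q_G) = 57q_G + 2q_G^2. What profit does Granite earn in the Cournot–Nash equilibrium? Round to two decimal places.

Corvus's profit: π_C = (204 - 2Q)q_C - (64q_C + 3q_C²). Setting ∂π_C/∂q_C = 0: 140 - 10q_C - 2(q_G) = 0.
Granite's profit: π_G = (204 - 2Q)q_G - (57q_G + 2q_G²). Setting ∂π_G/∂q_G = 0: 147 - 8q_G - 2(q_C) = 0.
Rearranging gives the reaction functions q_C = (140 - 2q_G)/10 and q_G = (147 - 2q_C)/8.
Solving the pair: q_C = 413/38, q_G = 595/38.
Price P = 204 - 2·(504/19) = 150.9474.
Granite's profit: 150.9474·(595/38) - 57·(595/38) - 2(595/38)² = 980.6787.

980.68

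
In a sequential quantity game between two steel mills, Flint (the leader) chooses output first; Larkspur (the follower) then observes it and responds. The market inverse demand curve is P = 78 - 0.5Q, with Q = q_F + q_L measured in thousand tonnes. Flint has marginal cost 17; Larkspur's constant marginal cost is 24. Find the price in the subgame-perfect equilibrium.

34

The follower Larkspur best-responds to any q_F: π_L = (78 - 0.5Q)q_L - 24q_L.
∂π_L/∂q_L = 54 - (1/2)q_F - q_L = 0 gives the reaction function q_L = (54 - (1/2)q_F).
Flint substitutes q_L(q_F) into its own profit: π_F = q_F(78 - (1/2)q_F - (54 - (1/2)q_F)/2) - 17q_F = (51 - (1/4)q_F)q_F - 17q_F.
Maximising: ∂π_F/∂q_F = 34 - (1/2)q_F = 0, giving q_F = 68.
Then q_L = (54 - (1/2)·68) = 20.
Total output Q = 88, so price P = 78 - (1/2)·88 = 34.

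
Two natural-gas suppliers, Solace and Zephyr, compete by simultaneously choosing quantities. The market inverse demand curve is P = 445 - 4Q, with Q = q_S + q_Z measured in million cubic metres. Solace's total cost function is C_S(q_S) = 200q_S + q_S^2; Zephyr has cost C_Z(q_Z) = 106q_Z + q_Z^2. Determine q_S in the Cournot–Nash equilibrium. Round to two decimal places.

13.02

Solace's profit: π_S = (445 - 4Q)q_S - (200q_S + q_S²). Setting ∂π_S/∂q_S = 0: 245 - 10q_S - 4(q_Z) = 0.
Zephyr's first-order condition: 339 - 10q_Z - 4(q_S) = 0.
Rearranging gives the reaction functions q_S = (245 - 4q_Z)/10 and q_Z = (339 - 4q_S)/10.
Substituting one into the other gives q_S = 547/42 and q_Z = 1205/42.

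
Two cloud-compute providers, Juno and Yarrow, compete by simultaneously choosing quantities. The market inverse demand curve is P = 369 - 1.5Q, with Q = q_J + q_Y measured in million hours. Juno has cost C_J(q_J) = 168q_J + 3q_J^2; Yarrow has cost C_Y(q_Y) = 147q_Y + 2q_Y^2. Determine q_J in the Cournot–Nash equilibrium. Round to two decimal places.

Juno's profit: π_J = (369 - 1.5Q)q_J - (168q_J + 3q_J²). Setting ∂π_J/∂q_J = 0: 201 - 9q_J - (3/2)(q_Y) = 0.
Yarrow's first-order condition: 222 - 7q_Y - (3/2)(q_J) = 0.
Best responses: q_J = (201 - (3/2)q_Y)/9, q_Y = (222 - (3/2)q_J)/7.
Substituting one into the other gives q_J = 1432/81 and q_Y = 754/27.

17.68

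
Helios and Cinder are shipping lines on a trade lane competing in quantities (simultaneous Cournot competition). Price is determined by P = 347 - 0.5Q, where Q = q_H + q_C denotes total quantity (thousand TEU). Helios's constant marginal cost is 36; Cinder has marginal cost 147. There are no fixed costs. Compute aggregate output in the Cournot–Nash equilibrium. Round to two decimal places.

Helios's profit: π_H = (347 - 0.5Q)q_H - (36q_H). Setting ∂π_H/∂q_H = 0: 311 - q_H - (1/2)(q_C) = 0.
Cinder's profit: π_C = (347 - 0.5Q)q_C - (147q_C). Setting ∂π_C/∂q_C = 0: 200 - q_C - (1/2)(q_H) = 0.
So q_H = (311 - (1/2)q_C) and q_C = (200 - (1/2)q_H).
Solving the pair: q_H = 844/3, q_C = 178/3.
Total output Q = 844/3 + 178/3 = 1022/3.

340.67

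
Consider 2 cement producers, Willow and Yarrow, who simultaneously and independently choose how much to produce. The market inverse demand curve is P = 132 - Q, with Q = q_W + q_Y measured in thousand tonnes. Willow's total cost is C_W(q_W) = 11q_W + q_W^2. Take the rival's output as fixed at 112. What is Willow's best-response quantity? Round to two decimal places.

2.25

With the rival's output fixed at 112, Willow's profit is π_W = (132 - 112 - q_W)q_W - (11q_W + q_W²) = (20 - q_W)q_W - (11q_W + q_W²).
∂π_W/∂q_W = 9 - 4q_W = 0, so q_W = 9/4.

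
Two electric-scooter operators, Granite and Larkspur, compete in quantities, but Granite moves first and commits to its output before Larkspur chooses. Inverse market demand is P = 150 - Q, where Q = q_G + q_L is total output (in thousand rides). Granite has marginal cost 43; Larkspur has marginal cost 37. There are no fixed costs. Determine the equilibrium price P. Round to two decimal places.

Solve by backward induction. Given q_G, the follower Larkspur maximises π_L = (150 - q_G - q_L)q_L - 37q_L.
∂π_L/∂q_L = 113 - q_G - 2q_L = 0 gives the reaction function q_L = (113 - q_G)/2.
The leader anticipates this reaction. Substituting into P = 150 - Q gives P = 187/2 - (1/2)q_G, so π_G = (187/2 - (1/2)q_G)q_G - 43q_G.
The leader's first-order condition 101/2 - q_G = 0 yields q_G = 101/2.
Then q_L = (113 - 101/2)/2 = 125/4.
Total output Q = 327/4, so price P = 150 - 327/4 = 273/4.

68.25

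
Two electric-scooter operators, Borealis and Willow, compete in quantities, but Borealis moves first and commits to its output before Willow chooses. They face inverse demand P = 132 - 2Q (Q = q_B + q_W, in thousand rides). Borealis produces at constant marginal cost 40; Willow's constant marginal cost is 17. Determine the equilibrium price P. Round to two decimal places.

57.25

The follower Willow best-responds to any q_B: π_W = (132 - 2Q)q_W - 17q_W.
∂π_W/∂q_W = 115 - 2q_B - 4q_W = 0 gives the reaction function q_W = (115 - 2q_B)/4.
The leader anticipates this reaction. Substituting into P = 132 - 2Q gives P = 149/2 - q_B, so π_B = (149/2 - q_B)q_B - 40q_B.
Leader FOC: 69/2 - 2q_B = 0, so q_B = 69/4.
Then q_W = (115 - 2·(69/4))/4 = 161/8.
Total output Q = 299/8, so price P = 132 - 2·(299/8) = 229/4.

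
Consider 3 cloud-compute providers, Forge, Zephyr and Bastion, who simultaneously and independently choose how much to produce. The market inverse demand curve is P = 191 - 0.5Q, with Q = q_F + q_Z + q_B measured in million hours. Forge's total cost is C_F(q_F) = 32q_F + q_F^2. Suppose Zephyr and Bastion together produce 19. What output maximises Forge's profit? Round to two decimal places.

49.83

With rivals' combined output fixed at 19, Forge's profit is π_F = (191 - (1/2)·19 - (1/2)q_F)q_F - (32q_F + q_F²) = (363/2 - (1/2)q_F)q_F - (32q_F + q_F²).
∂π_F/∂q_F = 299/2 - 3q_F = 0, so q_F = 299/6.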